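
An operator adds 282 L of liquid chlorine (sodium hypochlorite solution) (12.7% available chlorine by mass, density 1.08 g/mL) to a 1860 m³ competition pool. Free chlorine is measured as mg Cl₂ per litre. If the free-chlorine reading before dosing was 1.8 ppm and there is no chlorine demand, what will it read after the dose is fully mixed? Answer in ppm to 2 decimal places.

22.60 ppm

Volume: 1860 m³ = 1,860,000 L.
Mass of solution: 282 L × 1000 mL/L × 1.08 g/mL = 304,600 g.
Available chlorine delivered: 304,600 g × 0.127 = 38,680 g as Cl₂.
Concentration rise: 38,680 g / 1,860,000 L = 20.8 mg/L = 20.80 ppm.
Final FC: 1.8 + 20.80 = 22.60 ppm.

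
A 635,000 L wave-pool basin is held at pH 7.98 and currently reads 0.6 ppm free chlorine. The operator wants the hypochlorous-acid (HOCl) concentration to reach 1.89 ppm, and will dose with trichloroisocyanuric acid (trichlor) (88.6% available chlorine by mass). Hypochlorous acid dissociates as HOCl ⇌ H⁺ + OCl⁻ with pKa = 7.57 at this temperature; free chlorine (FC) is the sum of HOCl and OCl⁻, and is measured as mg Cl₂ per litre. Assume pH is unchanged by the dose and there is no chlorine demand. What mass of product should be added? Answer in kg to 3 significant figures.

4.41 kg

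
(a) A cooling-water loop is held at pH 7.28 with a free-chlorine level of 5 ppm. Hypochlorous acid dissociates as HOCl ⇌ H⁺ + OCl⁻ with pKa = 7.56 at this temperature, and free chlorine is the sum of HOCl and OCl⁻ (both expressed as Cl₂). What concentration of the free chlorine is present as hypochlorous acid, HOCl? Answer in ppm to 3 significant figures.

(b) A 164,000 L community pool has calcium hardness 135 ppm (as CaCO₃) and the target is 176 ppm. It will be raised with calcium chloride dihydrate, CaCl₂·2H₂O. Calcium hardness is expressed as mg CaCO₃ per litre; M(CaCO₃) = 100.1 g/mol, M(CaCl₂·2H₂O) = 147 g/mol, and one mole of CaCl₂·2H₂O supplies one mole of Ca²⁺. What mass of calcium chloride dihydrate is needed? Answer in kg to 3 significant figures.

(a) 3.28 ppm; (b) 9.87 kg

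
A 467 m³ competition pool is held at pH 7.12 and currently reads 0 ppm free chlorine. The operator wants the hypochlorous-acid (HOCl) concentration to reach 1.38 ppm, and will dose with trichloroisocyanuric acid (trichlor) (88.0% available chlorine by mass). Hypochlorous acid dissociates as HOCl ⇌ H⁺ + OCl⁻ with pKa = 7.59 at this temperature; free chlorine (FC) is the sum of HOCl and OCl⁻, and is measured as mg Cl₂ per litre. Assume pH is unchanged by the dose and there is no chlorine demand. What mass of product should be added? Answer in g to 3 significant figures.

980 g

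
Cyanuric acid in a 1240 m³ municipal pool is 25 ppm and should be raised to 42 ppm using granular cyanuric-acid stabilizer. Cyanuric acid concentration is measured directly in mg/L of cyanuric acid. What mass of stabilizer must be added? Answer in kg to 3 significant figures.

21.1 kg

Volume: 1240 m³ = 1,240,000 L.
CYA to add: (42 − 25) = 17 mg/L × 1,240,000 L = 21,080 g cyanuric acid.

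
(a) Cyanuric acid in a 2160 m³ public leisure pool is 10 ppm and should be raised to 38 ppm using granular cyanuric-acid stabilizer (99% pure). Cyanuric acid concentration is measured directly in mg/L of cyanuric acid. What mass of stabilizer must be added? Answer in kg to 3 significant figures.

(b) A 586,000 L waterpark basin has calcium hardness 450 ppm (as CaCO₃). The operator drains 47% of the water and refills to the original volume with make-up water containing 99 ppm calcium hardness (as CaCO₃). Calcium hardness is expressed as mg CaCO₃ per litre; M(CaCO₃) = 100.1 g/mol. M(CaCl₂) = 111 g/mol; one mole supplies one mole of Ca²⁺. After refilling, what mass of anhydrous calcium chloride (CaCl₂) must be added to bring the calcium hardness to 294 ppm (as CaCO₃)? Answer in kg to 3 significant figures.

(a) 61.1 kg; (b) 5.83 kg

(a) Volume: 2160 m³ = 2,160,000 L.
(a) CYA to add: (38 − 10) = 28 mg/L × 2,160,000 L = 60,480 g cyanuric acid.
(a) At 99% purity: 60,480 / 0.99 = 61,090 g product.

(b) After draining 47% and refilling: 450 × 0.53 + 99 × 0.47 = 285.03 ppm.
(b) Deficit to target: 294 − 285.03 = 8.97 mg/L.
(b) As CaCO₃: 8.97 mg/L × 586,000 L = 5256 g; ÷ 100.1 = 52.51 mol Ca²⁺.
(b) Mass: 52.51 × 111 = 5829 g.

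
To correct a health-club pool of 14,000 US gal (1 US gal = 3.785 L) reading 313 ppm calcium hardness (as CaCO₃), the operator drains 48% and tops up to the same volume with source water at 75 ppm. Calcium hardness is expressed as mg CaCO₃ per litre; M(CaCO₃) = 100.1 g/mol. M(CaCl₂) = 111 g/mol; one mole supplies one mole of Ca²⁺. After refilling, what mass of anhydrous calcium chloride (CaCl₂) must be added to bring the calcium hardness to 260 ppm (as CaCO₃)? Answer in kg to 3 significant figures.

3.60 kg

Volume: 14,000 US gal × 3.785 L/gal = 52,990 L.
After draining 48% and refilling: 313 × 0.52 + 75 × 0.48 = 198.76 ppm.
Deficit to target: 260 − 198.76 = 61.24 mg/L.
As CaCO₃: 61.24 mg/L × 52,990 L = 3245 g; ÷ 100.1 = 32.42 mol Ca²⁺.
Mass: 32.42 × 111 = 3598 g.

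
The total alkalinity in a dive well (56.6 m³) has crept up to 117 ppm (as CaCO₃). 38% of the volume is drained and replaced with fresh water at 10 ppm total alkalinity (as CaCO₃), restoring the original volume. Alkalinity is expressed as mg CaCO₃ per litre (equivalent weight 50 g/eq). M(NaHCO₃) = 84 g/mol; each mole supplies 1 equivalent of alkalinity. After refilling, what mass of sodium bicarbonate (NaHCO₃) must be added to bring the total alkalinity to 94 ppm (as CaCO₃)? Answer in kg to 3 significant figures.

1.68 kg

Volume: 56.6 m³ = 56,600 L.
After draining 38% and refilling: 117 × 0.62 + 10 × 0.38 = 76.34 ppm.
Deficit to target: 94 − 76.34 = 17.66 mg/L.
As CaCO₃: 17.66 mg/L × 56,600 L = 999.6 g; ÷ 50 g/eq ÷ 1 = 19.99 mol NaHCO₃.
Mass: 19.99 × 84 = 1679 g.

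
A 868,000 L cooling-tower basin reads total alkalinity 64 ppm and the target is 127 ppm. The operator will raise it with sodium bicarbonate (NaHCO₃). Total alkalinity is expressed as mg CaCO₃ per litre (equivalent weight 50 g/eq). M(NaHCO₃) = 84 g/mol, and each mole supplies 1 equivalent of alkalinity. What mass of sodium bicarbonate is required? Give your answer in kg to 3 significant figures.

91.9 kg

Alkalinity to add: (127 − 64) = 63 mg/L as CaCO₃ × 868,000 L = 54,680 g as CaCO₃.
Equivalents: 54,680 g ÷ 50 g/eq = 1094 eq.
NaHCO₃ supplies 1 eq per mole → 1094 mol.
Mass: 1094 mol × 84 g/mol = 91,870 g.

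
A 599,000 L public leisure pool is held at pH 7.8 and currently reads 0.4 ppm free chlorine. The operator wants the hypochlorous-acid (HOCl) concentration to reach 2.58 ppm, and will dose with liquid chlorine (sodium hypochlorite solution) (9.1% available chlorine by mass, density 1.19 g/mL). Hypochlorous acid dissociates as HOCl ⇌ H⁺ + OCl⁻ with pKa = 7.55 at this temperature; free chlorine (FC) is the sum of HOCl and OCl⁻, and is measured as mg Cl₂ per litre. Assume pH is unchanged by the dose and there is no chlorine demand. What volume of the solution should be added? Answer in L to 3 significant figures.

[OCl⁻]/[HOCl] = 10^(pH − pKa) = 10^(7.8 − 7.55) = 1.778; fraction as HOCl = 1/(1 + 1.778) = 0.3599.
Free chlorine required for 2.58 ppm HOCl: 2.58 / 0.3599 = 7.168 ppm.
FC to add: 7.168 − 0.4 = 6.768 mg/L as Cl₂.
Cl₂ equivalent: 6.768 mg/L × 599,000 L = 4054 g.
Product at 9.1% available Cl: 4054 / 0.091 = 44,550 g.
Volume: 44,550 g ÷ 1.19 g/mL = 37,440 mL.

37.4 L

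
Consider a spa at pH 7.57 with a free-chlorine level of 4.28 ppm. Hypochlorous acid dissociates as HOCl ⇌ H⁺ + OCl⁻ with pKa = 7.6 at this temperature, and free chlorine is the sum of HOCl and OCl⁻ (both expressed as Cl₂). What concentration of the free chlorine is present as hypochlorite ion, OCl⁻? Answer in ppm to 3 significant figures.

[OCl⁻]/[HOCl] = 10^(pH − pKa) = 10^(7.57 − 7.6) = 10^-0.03 = 0.9333.
Fraction as HOCl = 1 / (1 + 0.9333) = 0.5173.
OCl⁻ = (1 − 0.5173) × 4.28 ppm = 2.066 ppm.

2.07 ppm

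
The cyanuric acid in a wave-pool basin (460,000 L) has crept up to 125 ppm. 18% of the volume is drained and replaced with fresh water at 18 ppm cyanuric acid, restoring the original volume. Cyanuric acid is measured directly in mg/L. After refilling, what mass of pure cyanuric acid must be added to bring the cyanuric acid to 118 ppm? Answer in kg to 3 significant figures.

After draining 18% and refilling: 125 × 0.82 + 18 × 0.18 = 105.74 ppm.
Deficit to target: 118 − 105.74 = 12.26 mg/L.
Mass: 12.26 mg/L × 460,000 L = 5640 g cyanuric acid.

5.64 kg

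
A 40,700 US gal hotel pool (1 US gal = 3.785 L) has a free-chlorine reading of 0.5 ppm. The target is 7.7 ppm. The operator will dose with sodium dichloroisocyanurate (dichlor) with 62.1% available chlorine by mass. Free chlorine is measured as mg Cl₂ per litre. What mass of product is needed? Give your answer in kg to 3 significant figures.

Volume: 40,700 US gal × 3.785 L/gal = 154,050 L.
Chlorine deficit: 7.7 − 0.5 = 7.2 ppm = 7.2 mg/L as Cl₂.
Cl₂ equivalent needed: 7.2 mg/L × 154,050 L = 1,109,000 mg = 1109 g.
Product at 62.1% available chlorine: 1109 / 0.621 = 1786 g.

1.79 kg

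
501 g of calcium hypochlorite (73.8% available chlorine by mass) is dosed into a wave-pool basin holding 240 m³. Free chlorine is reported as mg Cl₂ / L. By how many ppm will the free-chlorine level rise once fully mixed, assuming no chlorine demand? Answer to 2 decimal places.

1.54 ppm

Volume: 240 m³ = 240,000 L.
Available chlorine delivered: 501 g × 0.738 = 369.7 g as Cl₂.
Concentration rise: 369.7 g / 240,000 L = 1.541 mg/L = 1.54 ppm.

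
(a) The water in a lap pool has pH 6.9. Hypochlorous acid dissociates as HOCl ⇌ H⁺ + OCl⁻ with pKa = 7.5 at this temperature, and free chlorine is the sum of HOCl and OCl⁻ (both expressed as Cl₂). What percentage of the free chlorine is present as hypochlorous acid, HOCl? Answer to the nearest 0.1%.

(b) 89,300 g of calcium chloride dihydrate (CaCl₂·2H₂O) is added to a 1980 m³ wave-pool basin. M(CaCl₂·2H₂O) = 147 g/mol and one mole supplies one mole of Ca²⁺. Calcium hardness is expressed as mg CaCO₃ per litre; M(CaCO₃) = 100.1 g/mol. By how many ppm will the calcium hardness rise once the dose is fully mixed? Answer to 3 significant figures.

(a) [OCl⁻]/[HOCl] = 10^(pH − pKa) = 10^(6.9 − 7.5) = 10^-0.60 = 0.2512.
(a) Fraction as HOCl = 1 / (1 + 0.2512) = 0.7992.

(b) Volume: 1980 m³ = 1,980,000 L.
(b) Moles of Ca²⁺: 89,300 g ÷ 147 g/mol = 607.5 mol.
(b) As CaCO₃: 607.5 mol × 100.1 g/mol = 60,810 g.
(b) Rise: 60,810 g / 1,980,000 L × 1000 = 30.71 mg/L.

(a) 79.9%; (b) 30.7 ppm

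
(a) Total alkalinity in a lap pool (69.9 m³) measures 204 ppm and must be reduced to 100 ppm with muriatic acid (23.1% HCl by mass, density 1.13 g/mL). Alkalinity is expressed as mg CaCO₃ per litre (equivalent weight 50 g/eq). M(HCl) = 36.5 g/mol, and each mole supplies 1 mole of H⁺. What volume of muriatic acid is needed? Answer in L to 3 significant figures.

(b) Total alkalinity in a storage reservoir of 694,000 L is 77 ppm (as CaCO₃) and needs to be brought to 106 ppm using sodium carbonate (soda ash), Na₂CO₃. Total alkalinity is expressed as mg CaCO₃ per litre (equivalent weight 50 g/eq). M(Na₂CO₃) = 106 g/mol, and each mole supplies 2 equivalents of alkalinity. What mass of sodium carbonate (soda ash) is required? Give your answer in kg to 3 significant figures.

(a) 20.3 L; (b) 21.3 kg

(a) Volume: 69.9 m³ = 69,900 L.
(a) Alkalinity to neutralize: (204 − 100) = 104 mg/L as CaCO₃ × 69,900 L = 7270 g as CaCO₃.
(a) Equivalents of H⁺ required: 7270 ÷ 50 g/eq = 145.4 eq = 145.4 mol HCl.
(a) Mass of HCl: 145.4 × 36.5 = 5307 g.
(a) Mass of 23.1% solution: 5307 / 0.231 = 22,970 g.
(a) Volume: 22,970 g ÷ 1.13 g/mL = 20,330 mL.

(b) Alkalinity to add: (106 − 77) = 29 mg/L as CaCO₃ × 694,000 L = 20,130 g as CaCO₃.
(b) Equivalents: 20,130 g ÷ 50 g/eq = 402.5 eq.
(b) Each mole of Na₂CO₃ supplies 2 eq, so 402.5 / 2 = 201.3 mol.
(b) Mass: 201.3 mol × 106 g/mol = 21,330 g.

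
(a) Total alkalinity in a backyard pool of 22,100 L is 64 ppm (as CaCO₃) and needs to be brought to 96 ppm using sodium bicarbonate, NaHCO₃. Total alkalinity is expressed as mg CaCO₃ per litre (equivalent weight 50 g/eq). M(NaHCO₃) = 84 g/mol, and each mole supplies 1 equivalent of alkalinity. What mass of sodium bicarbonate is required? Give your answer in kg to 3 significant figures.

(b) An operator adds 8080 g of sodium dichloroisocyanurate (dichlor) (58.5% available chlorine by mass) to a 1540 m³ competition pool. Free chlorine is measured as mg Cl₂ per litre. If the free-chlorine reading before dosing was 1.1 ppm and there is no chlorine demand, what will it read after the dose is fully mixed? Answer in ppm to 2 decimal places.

(a) Alkalinity to add: (96 − 64) = 32 mg/L as CaCO₃ × 22,100 L = 707.2 g as CaCO₃.
(a) Equivalents: 707.2 g ÷ 50 g/eq = 14.14 eq.
(a) NaHCO₃ supplies 1 eq per mole → 14.14 mol.
(a) Mass: 14.14 mol × 84 g/mol = 1188 g.

(b) Volume: 1540 m³ = 1,540,000 L.
(b) Available chlorine delivered: 8080 g × 0.585 = 4727 g as Cl₂.
(b) Concentration rise: 4727 g / 1,540,000 L = 3.069 mg/L = 3.07 ppm.
(b) Final FC: 1.1 + 3.07 = 4.17 ppm.

(a) 1.19 kg; (b) 4.17 ppm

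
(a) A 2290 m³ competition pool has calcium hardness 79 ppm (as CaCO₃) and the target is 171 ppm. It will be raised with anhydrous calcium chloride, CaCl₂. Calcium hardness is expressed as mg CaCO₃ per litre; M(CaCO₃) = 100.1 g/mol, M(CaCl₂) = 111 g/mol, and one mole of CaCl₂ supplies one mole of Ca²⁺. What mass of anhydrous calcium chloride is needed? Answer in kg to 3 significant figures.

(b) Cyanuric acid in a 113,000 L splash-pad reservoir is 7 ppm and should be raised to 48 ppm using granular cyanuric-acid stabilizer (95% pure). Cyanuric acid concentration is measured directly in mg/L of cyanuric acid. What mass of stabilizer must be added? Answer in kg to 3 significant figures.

(a) 234 kg; (b) 4.88 kg

(a) Volume: 2290 m³ = 2,290,000 L.
(a) Hardness to add: (171 − 79) = 92 mg/L as CaCO₃ × 2,290,000 L = 210,700 g as CaCO₃.
(a) Moles of Ca²⁺ (1 mol Ca²⁺ ≡ 1 mol CaCO₃): 210,700 / 100.1 g/mol = 2105 mol.
(a) Mass of CaCl₂: 2105 × 111 = 233,600 g.

(b) CYA to add: (48 − 7) = 41 mg/L × 113,000 L = 4633 g cyanuric acid.
(b) At 95% purity: 4633 / 0.95 = 4877 g product.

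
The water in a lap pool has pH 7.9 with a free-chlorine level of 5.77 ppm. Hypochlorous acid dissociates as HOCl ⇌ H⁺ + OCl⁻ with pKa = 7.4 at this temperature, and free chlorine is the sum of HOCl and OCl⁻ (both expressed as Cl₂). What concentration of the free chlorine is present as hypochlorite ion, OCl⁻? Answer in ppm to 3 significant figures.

4.38 ppm

[OCl⁻]/[HOCl] = 10^(pH − pKa) = 10^(7.9 − 7.4) = 10^0.50 = 3.162.
Fraction as HOCl = 1 / (1 + 3.162) = 0.2403.
OCl⁻ = (1 − 0.2403) × 5.77 ppm = 4.384 ppm.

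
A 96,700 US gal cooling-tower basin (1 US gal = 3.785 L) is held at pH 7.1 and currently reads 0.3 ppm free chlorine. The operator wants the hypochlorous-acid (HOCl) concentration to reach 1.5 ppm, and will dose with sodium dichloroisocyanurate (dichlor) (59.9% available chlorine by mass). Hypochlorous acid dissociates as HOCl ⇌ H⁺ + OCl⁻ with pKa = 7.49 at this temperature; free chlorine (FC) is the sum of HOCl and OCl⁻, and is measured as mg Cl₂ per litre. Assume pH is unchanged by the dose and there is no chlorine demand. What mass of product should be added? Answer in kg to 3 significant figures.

1.11 kg

Volume: 96,700 US gal × 3.785 L/gal = 366,010 L.
[OCl⁻]/[HOCl] = 10^(pH − pKa) = 10^(7.1 − 7.49) = 0.4074; fraction as HOCl = 1/(1 + 0.4074) = 0.7105.
Free chlorine required for 1.5 ppm HOCl: 1.5 / 0.7105 = 2.111 ppm.
FC to add: 2.111 − 0.3 = 1.811 mg/L as Cl₂.
Cl₂ equivalent: 1.811 mg/L × 366,010 L = 662.9 g.
Product at 59.9% available Cl: 662.9 / 0.599 = 1107 g.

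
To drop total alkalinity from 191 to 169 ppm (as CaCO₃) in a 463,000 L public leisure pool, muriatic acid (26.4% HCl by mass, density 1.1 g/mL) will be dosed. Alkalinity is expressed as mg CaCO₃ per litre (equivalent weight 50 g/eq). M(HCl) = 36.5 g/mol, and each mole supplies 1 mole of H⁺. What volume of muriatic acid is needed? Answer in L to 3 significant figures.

Alkalinity to neutralize: (191 − 169) = 22 mg/L as CaCO₃ × 463,000 L = 10,190 g as CaCO₃.
Equivalents of H⁺ required: 10,190 ÷ 50 g/eq = 203.7 eq = 203.7 mol HCl.
Mass of HCl: 203.7 × 36.5 = 7436 g.
Mass of 26.4% solution: 7436 / 0.264 = 28,170 g.
Volume: 28,170 g ÷ 1.1 g/mL = 25,610 mL.

25.6 L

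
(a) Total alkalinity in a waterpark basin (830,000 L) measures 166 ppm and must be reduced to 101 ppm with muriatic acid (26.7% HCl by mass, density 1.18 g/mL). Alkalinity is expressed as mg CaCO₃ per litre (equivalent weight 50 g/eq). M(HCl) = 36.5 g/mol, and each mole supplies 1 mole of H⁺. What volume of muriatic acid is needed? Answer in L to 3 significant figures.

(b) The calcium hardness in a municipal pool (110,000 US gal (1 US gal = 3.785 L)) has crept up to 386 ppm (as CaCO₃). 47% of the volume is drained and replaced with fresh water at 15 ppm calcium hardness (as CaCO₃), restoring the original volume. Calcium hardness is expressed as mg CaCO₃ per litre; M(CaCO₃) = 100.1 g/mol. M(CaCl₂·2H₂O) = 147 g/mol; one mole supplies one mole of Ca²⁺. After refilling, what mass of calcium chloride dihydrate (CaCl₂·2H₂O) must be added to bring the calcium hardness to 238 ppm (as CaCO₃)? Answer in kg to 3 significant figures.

(a) 125 L; (b) 16.1 kg

(a) Alkalinity to neutralize: (166 − 101) = 65 mg/L as CaCO₃ × 830,000 L = 53,950 g as CaCO₃.
(a) Equivalents of H⁺ required: 53,950 ÷ 50 g/eq = 1079 eq = 1079 mol HCl.
(a) Mass of HCl: 1079 × 36.5 = 39,380 g.
(a) Mass of 26.7% solution: 39,380 / 0.267 = 147,500 g.
(a) Volume: 147,500 g ÷ 1.18 g/mL = 125,000 mL.

(b) Volume: 110,000 US gal × 3.785 L/gal = 416,350 L.
(b) After draining 47% and refilling: 386 × 0.53 + 15 × 0.47 = 211.63 ppm.
(b) Deficit to target: 238 − 211.63 = 26.37 mg/L.
(b) As CaCO₃: 26.37 mg/L × 416,350 L = 10,980 g; ÷ 100.1 = 109.7 mol Ca²⁺.
(b) Mass: 109.7 × 147 = 16,120 g.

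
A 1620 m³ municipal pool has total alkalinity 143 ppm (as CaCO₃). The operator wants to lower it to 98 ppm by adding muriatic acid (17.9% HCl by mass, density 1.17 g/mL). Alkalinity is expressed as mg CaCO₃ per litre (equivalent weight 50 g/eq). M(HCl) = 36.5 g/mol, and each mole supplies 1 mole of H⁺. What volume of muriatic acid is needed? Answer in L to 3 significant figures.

254 L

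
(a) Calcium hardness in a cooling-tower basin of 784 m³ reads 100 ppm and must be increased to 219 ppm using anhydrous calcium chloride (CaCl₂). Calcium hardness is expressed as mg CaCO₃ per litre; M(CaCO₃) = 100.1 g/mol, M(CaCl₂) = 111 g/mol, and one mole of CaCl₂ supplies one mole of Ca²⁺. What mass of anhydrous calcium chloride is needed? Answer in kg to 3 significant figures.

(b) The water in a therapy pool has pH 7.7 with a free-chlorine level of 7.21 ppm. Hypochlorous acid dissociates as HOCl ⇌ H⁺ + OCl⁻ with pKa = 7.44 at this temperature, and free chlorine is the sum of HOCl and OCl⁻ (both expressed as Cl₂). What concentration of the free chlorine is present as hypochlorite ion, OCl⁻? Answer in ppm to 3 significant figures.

(a) Volume: 784 m³ = 784,000 L.
(a) Hardness to add: (219 − 100) = 119 mg/L as CaCO₃ × 784,000 L = 93,300 g as CaCO₃.
(a) Moles of Ca²⁺ (1 mol Ca²⁺ ≡ 1 mol CaCO₃): 93,300 / 100.1 g/mol = 932 mol.
(a) Mass of CaCl₂: 932 × 111 = 103,500 g.

(b) [OCl⁻]/[HOCl] = 10^(pH − pKa) = 10^(7.7 − 7.44) = 10^0.26 = 1.82.
(b) Fraction as HOCl = 1 / (1 + 1.82) = 0.3546.
(b) OCl⁻ = (1 − 0.3546) × 7.21 ppm = 4.653 ppm.

(a) 103 kg; (b) 4.65 ppm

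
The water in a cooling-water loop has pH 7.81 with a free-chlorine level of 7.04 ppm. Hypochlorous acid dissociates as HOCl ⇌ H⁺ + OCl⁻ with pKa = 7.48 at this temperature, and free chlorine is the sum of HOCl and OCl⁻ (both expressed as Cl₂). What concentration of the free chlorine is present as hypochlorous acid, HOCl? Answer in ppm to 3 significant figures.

2.24 ppm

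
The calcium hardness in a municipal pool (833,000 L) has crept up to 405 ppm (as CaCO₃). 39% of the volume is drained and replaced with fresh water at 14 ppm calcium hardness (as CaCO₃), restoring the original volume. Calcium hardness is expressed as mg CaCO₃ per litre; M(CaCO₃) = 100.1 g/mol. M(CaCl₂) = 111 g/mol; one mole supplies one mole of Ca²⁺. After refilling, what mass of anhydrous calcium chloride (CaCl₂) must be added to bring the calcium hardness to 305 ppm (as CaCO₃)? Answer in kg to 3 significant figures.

After draining 39% and refilling: 405 × 0.61 + 14 × 0.39 = 252.51 ppm.
Deficit to target: 305 − 252.51 = 52.49 mg/L.
As CaCO₃: 52.49 mg/L × 833,000 L = 43,720 g; ÷ 100.1 = 436.8 mol Ca²⁺.
Mass: 436.8 × 111 = 48,490 g.

48.5 kg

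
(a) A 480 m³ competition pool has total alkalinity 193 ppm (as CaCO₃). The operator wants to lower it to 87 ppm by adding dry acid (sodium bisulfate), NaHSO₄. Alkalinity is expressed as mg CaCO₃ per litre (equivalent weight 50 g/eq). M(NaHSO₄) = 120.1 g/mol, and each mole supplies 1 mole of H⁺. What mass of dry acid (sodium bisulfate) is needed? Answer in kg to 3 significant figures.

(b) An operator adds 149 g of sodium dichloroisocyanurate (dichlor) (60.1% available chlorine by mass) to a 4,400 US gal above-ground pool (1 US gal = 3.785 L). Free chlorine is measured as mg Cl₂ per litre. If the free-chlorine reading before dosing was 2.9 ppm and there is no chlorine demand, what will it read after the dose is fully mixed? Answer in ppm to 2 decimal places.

(a) 122 kg; (b) 8.28 ppm

(a) Volume: 480 m³ = 480,000 L.
(a) Alkalinity to neutralize: (193 − 87) = 106 mg/L as CaCO₃ × 480,000 L = 50,880 g as CaCO₃.
(a) Equivalents of H⁺ required: 50,880 ÷ 50 g/eq = 1018 eq = 1018 mol NaHSO₄.
(a) Mass of NaHSO₄: 1018 × 120.1 = 122,200 g.

(b) Volume: 4,400 US gal × 3.785 L/gal = 16,654 L.
(b) Available chlorine delivered: 149 g × 0.601 = 89.55 g as Cl₂.
(b) Concentration rise: 89.55 g / 16,654 L = 5.377 mg/L = 5.38 ppm.
(b) Final FC: 2.9 + 5.38 = 8.28 ppm.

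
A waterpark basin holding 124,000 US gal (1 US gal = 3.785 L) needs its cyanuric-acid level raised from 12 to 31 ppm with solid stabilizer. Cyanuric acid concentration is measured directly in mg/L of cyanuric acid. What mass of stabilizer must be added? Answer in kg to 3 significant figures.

Volume: 124,000 US gal × 3.785 L/gal = 469,340 L.
CYA to add: (31 − 12) = 19 mg/L × 469,340 L = 8917 g cyanuric acid.

8.92 kg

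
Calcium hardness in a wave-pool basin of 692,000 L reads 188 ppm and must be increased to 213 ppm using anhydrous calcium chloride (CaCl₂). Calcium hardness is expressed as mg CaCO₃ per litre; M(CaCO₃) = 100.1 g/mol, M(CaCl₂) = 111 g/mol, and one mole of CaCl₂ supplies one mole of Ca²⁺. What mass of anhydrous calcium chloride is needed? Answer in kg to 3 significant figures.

19.2 kg

Hardness to add: (213 − 188) = 25 mg/L as CaCO₃ × 692,000 L = 17,300 g as CaCO₃.
Moles of Ca²⁺ (1 mol Ca²⁺ ≡ 1 mol CaCO₃): 17,300 / 100.1 g/mol = 172.8 mol.
Mass of CaCl₂: 172.8 × 111 = 19,180 g.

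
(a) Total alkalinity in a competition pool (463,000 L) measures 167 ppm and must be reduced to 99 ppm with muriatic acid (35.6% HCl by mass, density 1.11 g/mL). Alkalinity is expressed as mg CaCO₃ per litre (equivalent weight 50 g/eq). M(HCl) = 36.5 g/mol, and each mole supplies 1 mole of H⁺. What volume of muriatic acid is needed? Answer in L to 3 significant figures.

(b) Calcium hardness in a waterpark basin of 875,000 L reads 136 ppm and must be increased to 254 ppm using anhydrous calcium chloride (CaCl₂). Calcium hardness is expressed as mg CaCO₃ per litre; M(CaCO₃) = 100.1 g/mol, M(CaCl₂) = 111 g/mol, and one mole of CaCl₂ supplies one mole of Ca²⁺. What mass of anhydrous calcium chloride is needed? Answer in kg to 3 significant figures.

(a) 58.2 L; (b) 114 kg

(a) Alkalinity to neutralize: (167 − 99) = 68 mg/L as CaCO₃ × 463,000 L = 31,480 g as CaCO₃.
(a) Equivalents of H⁺ required: 31,480 ÷ 50 g/eq = 629.7 eq = 629.7 mol HCl.
(a) Mass of HCl: 629.7 × 36.5 = 22,980 g.
(a) Mass of 35.6% solution: 22,980 / 0.356 = 64,560 g.
(a) Volume: 64,560 g ÷ 1.11 g/mL = 58,160 mL.

(b) Hardness to add: (254 − 136) = 118 mg/L as CaCO₃ × 875,000 L = 103,200 g as CaCO₃.
(b) Moles of Ca²⁺ (1 mol Ca²⁺ ≡ 1 mol CaCO₃): 103,200 / 100.1 g/mol = 1031 mol.
(b) Mass of CaCl₂: 1031 × 111 = 114,500 g.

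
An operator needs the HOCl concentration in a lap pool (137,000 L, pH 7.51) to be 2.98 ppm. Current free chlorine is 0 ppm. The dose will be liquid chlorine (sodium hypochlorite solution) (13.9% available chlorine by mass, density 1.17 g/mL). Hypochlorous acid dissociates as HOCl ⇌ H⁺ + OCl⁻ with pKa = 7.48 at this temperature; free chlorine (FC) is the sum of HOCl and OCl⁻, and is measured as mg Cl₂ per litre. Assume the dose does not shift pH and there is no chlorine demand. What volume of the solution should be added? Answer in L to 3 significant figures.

5.20 L

[OCl⁻]/[HOCl] = 10^(pH − pKa) = 10^(7.51 − 7.48) = 1.072; fraction as HOCl = 1/(1 + 1.072) = 0.4827.
Free chlorine required for 2.98 ppm HOCl: 2.98 / 0.4827 = 6.173 ppm.
FC to add: 6.173 − 0 = 6.173 mg/L as Cl₂.
Cl₂ equivalent: 6.173 mg/L × 137,000 L = 845.7 g.
Product at 13.9% available Cl: 845.7 / 0.139 = 6084 g.
Volume: 6084 g ÷ 1.17 g/mL = 5200 mL.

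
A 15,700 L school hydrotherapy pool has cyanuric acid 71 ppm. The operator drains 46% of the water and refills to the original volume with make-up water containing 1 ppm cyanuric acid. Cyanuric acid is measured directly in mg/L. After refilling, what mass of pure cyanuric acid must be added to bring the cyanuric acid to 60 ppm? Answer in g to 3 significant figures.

After draining 46% and refilling: 71 × 0.54 + 1 × 0.46 = 38.8 ppm.
Deficit to target: 60 − 38.8 = 21.2 mg/L.
Mass: 21.2 mg/L × 15,700 L = 332.8 g cyanuric acid.

333 g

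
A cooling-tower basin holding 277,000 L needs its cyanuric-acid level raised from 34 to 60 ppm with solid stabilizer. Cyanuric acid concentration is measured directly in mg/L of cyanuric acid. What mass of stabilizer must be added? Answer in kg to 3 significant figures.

7.20 kg

CYA to add: (60 − 34) = 26 mg/L × 277,000 L = 7202 g cyanuric acid.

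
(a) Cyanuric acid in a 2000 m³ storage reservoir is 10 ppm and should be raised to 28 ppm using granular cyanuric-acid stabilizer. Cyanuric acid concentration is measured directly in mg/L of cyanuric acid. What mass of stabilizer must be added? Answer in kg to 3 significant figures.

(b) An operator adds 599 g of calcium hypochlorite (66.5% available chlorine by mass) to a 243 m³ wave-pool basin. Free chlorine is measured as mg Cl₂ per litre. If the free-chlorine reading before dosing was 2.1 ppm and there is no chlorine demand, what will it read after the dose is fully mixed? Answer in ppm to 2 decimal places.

(a) 36.0 kg; (b) 3.74 ppm

(a) Volume: 2000 m³ = 2,000,000 L.
(a) CYA to add: (28 − 10) = 18 mg/L × 2,000,000 L = 36,000 g cyanuric acid.

(b) Volume: 243 m³ = 243,000 L.
(b) Available chlorine delivered: 599 g × 0.665 = 398.3 g as Cl₂.
(b) Concentration rise: 398.3 g / 243,000 L = 1.639 mg/L = 1.64 ppm.
(b) Final FC: 2.1 + 1.64 = 3.74 ppm.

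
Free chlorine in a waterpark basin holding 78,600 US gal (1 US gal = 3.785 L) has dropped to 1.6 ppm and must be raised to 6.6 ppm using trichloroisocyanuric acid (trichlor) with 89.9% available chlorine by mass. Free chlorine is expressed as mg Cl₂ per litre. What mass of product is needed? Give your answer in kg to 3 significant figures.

1.65 kg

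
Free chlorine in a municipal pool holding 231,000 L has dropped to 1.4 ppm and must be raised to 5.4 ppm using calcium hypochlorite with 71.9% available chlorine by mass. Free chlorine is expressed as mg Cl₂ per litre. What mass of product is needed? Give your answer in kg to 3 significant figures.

1.29 kg

Chlorine deficit: 5.4 − 1.4 = 4 ppm = 4 mg/L as Cl₂.
Cl₂ equivalent needed: 4 mg/L × 231,000 L = 924,000 mg = 924 g.
Product at 71.9% available chlorine: 924 / 0.719 = 1285 g.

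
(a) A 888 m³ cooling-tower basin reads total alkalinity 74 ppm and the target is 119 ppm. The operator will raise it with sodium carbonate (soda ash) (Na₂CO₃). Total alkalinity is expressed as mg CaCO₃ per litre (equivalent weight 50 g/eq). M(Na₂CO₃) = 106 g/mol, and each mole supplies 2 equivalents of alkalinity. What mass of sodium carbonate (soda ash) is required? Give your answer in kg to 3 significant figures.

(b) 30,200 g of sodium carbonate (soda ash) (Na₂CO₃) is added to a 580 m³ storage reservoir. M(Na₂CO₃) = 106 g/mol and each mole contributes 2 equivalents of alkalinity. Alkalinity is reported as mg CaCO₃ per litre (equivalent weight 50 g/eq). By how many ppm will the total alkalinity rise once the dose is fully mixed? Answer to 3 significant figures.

(a) Volume: 888 m³ = 888,000 L.
(a) Alkalinity to add: (119 − 74) = 45 mg/L as CaCO₃ × 888,000 L = 39,960 g as CaCO₃.
(a) Equivalents: 39,960 g ÷ 50 g/eq = 799.2 eq.
(a) Each mole of Na₂CO₃ supplies 2 eq, so 799.2 / 2 = 399.6 mol.
(a) Mass: 399.6 mol × 106 g/mol = 42,360 g.

(b) Volume: 580 m³ = 580,000 L.
(b) Moles of Na₂CO₃: 30,200 g ÷ 106 g/mol = 284.9 mol → 569.8 eq of alkalinity.
(b) As CaCO₃: 569.8 eq × 50 g/eq = 28,490 g.
(b) Rise: 28,490 g / 580,000 L × 1000 = 49.12 mg/L.

(a) 42.4 kg; (b) 49.1 ppm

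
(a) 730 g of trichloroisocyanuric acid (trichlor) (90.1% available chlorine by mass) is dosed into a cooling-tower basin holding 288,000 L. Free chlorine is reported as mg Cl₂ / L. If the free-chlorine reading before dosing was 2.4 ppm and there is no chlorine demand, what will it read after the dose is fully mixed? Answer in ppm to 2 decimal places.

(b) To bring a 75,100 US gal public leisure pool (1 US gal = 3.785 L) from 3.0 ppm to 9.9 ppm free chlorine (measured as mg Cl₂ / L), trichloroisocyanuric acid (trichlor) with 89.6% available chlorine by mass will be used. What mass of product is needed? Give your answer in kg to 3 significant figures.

(a) Available chlorine delivered: 730 g × 0.901 = 657.7 g as Cl₂.
(a) Concentration rise: 657.7 g / 288,000 L = 2.284 mg/L = 2.28 ppm.
(a) Final FC: 2.4 + 2.28 = 4.68 ppm.

(b) Volume: 75,100 US gal × 3.785 L/gal = 284,254 L.
(b) Chlorine deficit: 9.9 − 3.0 = 6.9 ppm = 6.9 mg/L as Cl₂.
(b) Cl₂ equivalent needed: 6.9 mg/L × 284,254 L = 1,961,000 mg = 1961 g.
(b) Product at 89.6% available chlorine: 1961 / 0.896 = 2189 g.

(a) 4.68 ppm; (b) 2.19 kg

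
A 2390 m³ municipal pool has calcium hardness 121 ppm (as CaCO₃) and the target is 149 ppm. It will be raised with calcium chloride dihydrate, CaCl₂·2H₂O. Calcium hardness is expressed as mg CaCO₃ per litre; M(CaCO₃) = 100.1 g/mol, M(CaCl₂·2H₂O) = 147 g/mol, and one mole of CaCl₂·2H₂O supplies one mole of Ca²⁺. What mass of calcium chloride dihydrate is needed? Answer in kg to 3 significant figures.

98.3 kg

Volume: 2390 m³ = 2,390,000 L.
Hardness to add: (149 − 121) = 28 mg/L as CaCO₃ × 2,390,000 L = 66,920 g as CaCO₃.
Moles of Ca²⁺ (1 mol Ca²⁺ ≡ 1 mol CaCO₃): 66,920 / 100.1 g/mol = 668.5 mol.
Mass of CaCl₂·2H₂O: 668.5 × 147 = 98,270 g.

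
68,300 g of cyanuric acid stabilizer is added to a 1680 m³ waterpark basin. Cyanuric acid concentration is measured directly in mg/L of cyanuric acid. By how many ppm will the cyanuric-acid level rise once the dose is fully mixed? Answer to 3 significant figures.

Volume: 1680 m³ = 1,680,000 L.
Rise: 68,300 g / 1,680,000 L × 1000 = 40.65 mg/L.

40.7 ppm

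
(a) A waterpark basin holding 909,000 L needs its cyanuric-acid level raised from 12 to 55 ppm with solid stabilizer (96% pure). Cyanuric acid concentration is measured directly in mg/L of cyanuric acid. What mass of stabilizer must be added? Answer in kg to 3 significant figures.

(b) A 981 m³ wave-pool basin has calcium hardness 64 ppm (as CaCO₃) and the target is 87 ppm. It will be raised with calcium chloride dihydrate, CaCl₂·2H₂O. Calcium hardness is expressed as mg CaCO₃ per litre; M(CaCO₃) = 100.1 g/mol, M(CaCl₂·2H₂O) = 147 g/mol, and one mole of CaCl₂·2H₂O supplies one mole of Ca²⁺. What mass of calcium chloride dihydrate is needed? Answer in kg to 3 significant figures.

(a) CYA to add: (55 − 12) = 43 mg/L × 909,000 L = 39,090 g cyanuric acid.
(a) At 96% purity: 39,090 / 0.96 = 40,720 g product.

(b) Volume: 981 m³ = 981,000 L.
(b) Hardness to add: (87 − 64) = 23 mg/L as CaCO₃ × 981,000 L = 22,560 g as CaCO₃.
(b) Moles of Ca²⁺ (1 mol Ca²⁺ ≡ 1 mol CaCO₃): 22,560 / 100.1 g/mol = 225.4 mol.
(b) Mass of CaCl₂·2H₂O: 225.4 × 147 = 33,130 g.

(a) 40.7 kg; (b) 33.1 kg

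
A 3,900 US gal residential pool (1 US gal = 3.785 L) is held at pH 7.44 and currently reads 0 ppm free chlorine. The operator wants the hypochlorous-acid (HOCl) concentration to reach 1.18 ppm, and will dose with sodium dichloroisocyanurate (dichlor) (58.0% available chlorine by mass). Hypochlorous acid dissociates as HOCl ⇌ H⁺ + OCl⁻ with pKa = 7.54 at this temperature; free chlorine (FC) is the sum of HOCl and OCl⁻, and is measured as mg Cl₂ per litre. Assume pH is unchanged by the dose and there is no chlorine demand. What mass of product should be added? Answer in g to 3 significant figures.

Volume: 3,900 US gal × 3.785 L/gal = 14,762 L.
[OCl⁻]/[HOCl] = 10^(pH − pKa) = 10^(7.44 − 7.54) = 0.7943; fraction as HOCl = 1/(1 + 0.7943) = 0.5573.
Free chlorine required for 1.18 ppm HOCl: 1.18 / 0.5573 = 2.117 ppm.
FC to add: 2.117 − 0 = 2.117 mg/L as Cl₂.
Cl₂ equivalent: 2.117 mg/L × 14,762 L = 31.25 g.
Product at 58.0% available Cl: 31.25 / 0.58 = 53.89 g.

53.9 g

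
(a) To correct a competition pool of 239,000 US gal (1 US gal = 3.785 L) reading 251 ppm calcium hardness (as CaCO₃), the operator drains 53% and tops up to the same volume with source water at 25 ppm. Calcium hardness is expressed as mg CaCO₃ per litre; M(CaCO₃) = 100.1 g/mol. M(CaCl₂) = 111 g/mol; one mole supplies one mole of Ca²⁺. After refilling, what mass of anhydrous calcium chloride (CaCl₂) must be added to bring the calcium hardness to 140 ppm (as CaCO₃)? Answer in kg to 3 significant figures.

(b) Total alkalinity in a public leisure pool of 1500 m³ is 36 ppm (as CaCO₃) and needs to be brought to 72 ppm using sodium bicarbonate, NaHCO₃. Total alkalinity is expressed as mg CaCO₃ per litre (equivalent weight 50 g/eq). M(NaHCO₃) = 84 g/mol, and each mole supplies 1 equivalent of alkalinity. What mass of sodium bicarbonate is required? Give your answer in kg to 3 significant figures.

(a) 8.81 kg; (b) 90.7 kg

(a) Volume: 239,000 US gal × 3.785 L/gal = 904,615 L.
(a) After draining 53% and refilling: 251 × 0.47 + 25 × 0.53 = 131.22 ppm.
(a) Deficit to target: 140 − 131.22 = 8.78 mg/L.
(a) As CaCO₃: 8.78 mg/L × 904,615 L = 7943 g; ÷ 100.1 = 79.35 mol Ca²⁺.
(a) Mass: 79.35 × 111 = 8807 g.

(b) Volume: 1500 m³ = 1,500,000 L.
(b) Alkalinity to add: (72 − 36) = 36 mg/L as CaCO₃ × 1,500,000 L = 54,000 g as CaCO₃.
(b) Equivalents: 54,000 g ÷ 50 g/eq = 1080 eq.
(b) NaHCO₃ supplies 1 eq per mole → 1080 mol.
(b) Mass: 1080 mol × 84 g/mol = 90,720 g.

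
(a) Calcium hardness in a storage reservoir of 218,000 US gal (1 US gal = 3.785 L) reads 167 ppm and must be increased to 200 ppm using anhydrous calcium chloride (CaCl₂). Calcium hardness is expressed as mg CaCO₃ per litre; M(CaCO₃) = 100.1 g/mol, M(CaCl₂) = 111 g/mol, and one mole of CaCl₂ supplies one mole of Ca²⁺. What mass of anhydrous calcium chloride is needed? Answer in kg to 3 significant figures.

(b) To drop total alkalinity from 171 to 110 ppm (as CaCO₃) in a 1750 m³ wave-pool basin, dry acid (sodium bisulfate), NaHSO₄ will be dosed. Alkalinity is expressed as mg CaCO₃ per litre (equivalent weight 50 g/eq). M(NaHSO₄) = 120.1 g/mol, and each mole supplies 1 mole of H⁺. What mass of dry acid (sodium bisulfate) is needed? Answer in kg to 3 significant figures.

(a) Volume: 218,000 US gal × 3.785 L/gal = 825,130 L.
(a) Hardness to add: (200 − 167) = 33 mg/L as CaCO₃ × 825,130 L = 27,230 g as CaCO₃.
(a) Moles of Ca²⁺ (1 mol Ca²⁺ ≡ 1 mol CaCO₃): 27,230 / 100.1 g/mol = 272 mol.
(a) Mass of CaCl₂: 272 × 111 = 30,190 g.

(b) Volume: 1750 m³ = 1,750,000 L.
(b) Alkalinity to neutralize: (171 − 110) = 61 mg/L as CaCO₃ × 1,750,000 L = 106,800 g as CaCO₃.
(b) Equivalents of H⁺ required: 106,800 ÷ 50 g/eq = 2135 eq = 2135 mol NaHSO₄.
(b) Mass of NaHSO₄: 2135 × 120.1 = 256,400 g.

(a) 30.2 kg; (b) 256 kg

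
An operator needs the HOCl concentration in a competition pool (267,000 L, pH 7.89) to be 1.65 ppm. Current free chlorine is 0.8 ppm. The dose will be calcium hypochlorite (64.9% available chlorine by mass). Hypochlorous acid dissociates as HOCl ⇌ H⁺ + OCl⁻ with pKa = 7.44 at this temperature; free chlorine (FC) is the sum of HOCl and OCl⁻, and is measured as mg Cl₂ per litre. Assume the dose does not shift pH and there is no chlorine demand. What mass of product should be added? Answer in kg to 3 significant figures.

2.26 kg

[OCl⁻]/[HOCl] = 10^(pH − pKa) = 10^(7.89 − 7.44) = 2.818; fraction as HOCl = 1/(1 + 2.818) = 0.2619.
Free chlorine required for 1.65 ppm HOCl: 1.65 / 0.2619 = 6.3 ppm.
FC to add: 6.3 − 0.8 = 5.5 mg/L as Cl₂.
Cl₂ equivalent: 5.5 mg/L × 267,000 L = 1469 g.
Product at 64.9% available Cl: 1469 / 0.649 = 2263 g.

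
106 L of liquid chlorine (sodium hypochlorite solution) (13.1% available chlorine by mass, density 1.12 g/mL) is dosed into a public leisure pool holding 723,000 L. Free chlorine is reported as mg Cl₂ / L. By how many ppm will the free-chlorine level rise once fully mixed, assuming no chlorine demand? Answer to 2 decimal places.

21.51 ppm

Mass of solution: 106 L × 1000 mL/L × 1.12 g/mL = 118,700 g.
Available chlorine delivered: 118,700 g × 0.131 = 15,550 g as Cl₂.
Concentration rise: 15,550 g / 723,000 L = 21.51 mg/L = 21.51 ppm.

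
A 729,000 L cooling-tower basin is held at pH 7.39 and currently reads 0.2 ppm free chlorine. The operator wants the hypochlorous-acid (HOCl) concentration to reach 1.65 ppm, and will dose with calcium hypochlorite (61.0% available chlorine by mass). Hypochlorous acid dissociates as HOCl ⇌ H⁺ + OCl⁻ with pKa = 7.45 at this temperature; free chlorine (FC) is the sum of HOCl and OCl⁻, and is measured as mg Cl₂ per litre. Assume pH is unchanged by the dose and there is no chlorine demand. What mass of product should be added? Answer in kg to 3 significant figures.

[OCl⁻]/[HOCl] = 10^(pH − pKa) = 10^(7.39 − 7.45) = 0.871; fraction as HOCl = 1/(1 + 0.871) = 0.5345.
Free chlorine required for 1.65 ppm HOCl: 1.65 / 0.5345 = 3.087 ppm.
FC to add: 3.087 − 0.2 = 2.887 mg/L as Cl₂.
Cl₂ equivalent: 2.887 mg/L × 729,000 L = 2105 g.
Product at 61.0% available Cl: 2105 / 0.61 = 3450 g.

3.45 kg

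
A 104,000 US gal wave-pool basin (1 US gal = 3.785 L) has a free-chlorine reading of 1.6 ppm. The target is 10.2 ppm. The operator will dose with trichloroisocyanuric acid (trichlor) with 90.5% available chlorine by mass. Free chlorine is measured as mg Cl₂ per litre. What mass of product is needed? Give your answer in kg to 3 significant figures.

Volume: 104,000 US gal × 3.785 L/gal = 393,640 L.
Chlorine deficit: 10.2 − 1.6 = 8.6 ppm = 8.6 mg/L as Cl₂.
Cl₂ equivalent needed: 8.6 mg/L × 393,640 L = 3,385,000 mg = 3385 g.
Product at 90.5% available chlorine: 3385 / 0.905 = 3741 g.

3.74 kg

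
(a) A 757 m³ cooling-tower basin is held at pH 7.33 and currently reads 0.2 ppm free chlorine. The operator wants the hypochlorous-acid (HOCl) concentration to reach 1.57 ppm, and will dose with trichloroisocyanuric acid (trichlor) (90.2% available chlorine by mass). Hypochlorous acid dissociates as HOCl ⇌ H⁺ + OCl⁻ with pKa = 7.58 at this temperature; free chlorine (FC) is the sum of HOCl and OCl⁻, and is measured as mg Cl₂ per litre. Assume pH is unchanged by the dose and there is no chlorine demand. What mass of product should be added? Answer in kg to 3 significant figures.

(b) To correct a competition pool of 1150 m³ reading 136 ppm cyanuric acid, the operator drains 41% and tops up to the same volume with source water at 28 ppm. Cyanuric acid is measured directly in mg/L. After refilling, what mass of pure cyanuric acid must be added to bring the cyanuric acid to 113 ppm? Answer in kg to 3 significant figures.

(a) 1.89 kg; (b) 24.5 kg

(a) Volume: 757 m³ = 757,000 L.
(a) [OCl⁻]/[HOCl] = 10^(pH − pKa) = 10^(7.33 − 7.58) = 0.5623; fraction as HOCl = 1/(1 + 0.5623) = 0.6401.
(a) Free chlorine required for 1.57 ppm HOCl: 1.57 / 0.6401 = 2.453 ppm.
(a) FC to add: 2.453 − 0.2 = 2.253 mg/L as Cl₂.
(a) Cl₂ equivalent: 2.253 mg/L × 757,000 L = 1705 g.
(a) Product at 90.2% available Cl: 1705 / 0.902 = 1891 g.

(b) Volume: 1150 m³ = 1,150,000 L.
(b) After draining 41% and refilling: 136 × 0.59 + 28 × 0.41 = 91.72 ppm.
(b) Deficit to target: 113 − 91.72 = 21.28 mg/L.
(b) Mass: 21.28 mg/L × 1,150,000 L = 24,470 g cyanuric acid.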